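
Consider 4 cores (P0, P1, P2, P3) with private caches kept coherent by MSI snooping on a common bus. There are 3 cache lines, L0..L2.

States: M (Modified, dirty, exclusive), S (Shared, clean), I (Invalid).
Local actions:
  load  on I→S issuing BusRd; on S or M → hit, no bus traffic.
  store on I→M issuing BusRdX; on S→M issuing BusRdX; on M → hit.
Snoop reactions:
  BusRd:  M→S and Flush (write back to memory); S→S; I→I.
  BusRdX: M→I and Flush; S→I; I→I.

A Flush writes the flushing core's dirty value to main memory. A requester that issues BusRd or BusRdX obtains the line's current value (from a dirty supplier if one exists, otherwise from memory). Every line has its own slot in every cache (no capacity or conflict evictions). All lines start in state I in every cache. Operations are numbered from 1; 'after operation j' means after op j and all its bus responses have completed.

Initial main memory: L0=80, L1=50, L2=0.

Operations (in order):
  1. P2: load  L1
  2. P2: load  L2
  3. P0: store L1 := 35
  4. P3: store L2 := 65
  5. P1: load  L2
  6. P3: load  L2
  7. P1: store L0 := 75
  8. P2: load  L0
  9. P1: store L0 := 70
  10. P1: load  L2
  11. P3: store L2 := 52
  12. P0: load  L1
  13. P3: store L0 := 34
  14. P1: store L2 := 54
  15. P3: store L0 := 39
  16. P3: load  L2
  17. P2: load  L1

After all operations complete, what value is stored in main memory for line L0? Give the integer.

memory[L0] = 70

[1] P2: load  L1 | P0:I, P1:I, P2:S(50), P3:I | bus: BusRd
[2] P2: load  L2 | P0:I, P1:I, P2:S(0), P3:I | bus: BusRd
[3] P0: store L1 := 35 | P0:M(35), P1:I, P2:I, P3:I | bus: BusRdX
[4] P3: store L2 := 65 | P0:I, P1:I, P2:I, P3:M(65) | bus: BusRdX
[5] P1: load  L2 | P0:I, P1:S(65), P2:I, P3:S(65) | bus: BusRd,Flush
[6] P3: load  L2 | P0:I, P1:S(65), P2:I, P3:S(65) | bus: none
[7] P1: store L0 := 75 | P0:I, P1:M(75), P2:I, P3:I | bus: BusRdX
[8] P2: load  L0 | P0:I, P1:S(75), P2:S(75), P3:I | bus: BusRd,Flush
[9] P1: store L0 := 70 | P0:I, P1:M(70), P2:I, P3:I | bus: BusRdX
[10] P1: load  L2 | P0:I, P1:S(65), P2:I, P3:S(65) | bus: none
[11] P3: store L2 := 52 | P0:I, P1:I, P2:I, P3:M(52) | bus: BusRdX
[12] P0: load  L1 | P0:M(35), P1:I, P2:I, P3:I | bus: none
[13] P3: store L0 := 34 | P0:I, P1:I, P2:I, P3:M(34) | bus: BusRdX,Flush
[14] P1: store L2 := 54 | P0:I, P1:M(54), P2:I, P3:I | bus: BusRdX,Flush
[15] P3: store L0 := 39 | P0:I, P1:I, P2:I, P3:M(39) | bus: none
[16] P3: load  L2 | P0:I, P1:S(54), P2:I, P3:S(54) | bus: BusRd,Flush
[17] P2: load  L1 | P0:S(35), P1:I, P2:S(35), P3:I | bus: BusRd,Flush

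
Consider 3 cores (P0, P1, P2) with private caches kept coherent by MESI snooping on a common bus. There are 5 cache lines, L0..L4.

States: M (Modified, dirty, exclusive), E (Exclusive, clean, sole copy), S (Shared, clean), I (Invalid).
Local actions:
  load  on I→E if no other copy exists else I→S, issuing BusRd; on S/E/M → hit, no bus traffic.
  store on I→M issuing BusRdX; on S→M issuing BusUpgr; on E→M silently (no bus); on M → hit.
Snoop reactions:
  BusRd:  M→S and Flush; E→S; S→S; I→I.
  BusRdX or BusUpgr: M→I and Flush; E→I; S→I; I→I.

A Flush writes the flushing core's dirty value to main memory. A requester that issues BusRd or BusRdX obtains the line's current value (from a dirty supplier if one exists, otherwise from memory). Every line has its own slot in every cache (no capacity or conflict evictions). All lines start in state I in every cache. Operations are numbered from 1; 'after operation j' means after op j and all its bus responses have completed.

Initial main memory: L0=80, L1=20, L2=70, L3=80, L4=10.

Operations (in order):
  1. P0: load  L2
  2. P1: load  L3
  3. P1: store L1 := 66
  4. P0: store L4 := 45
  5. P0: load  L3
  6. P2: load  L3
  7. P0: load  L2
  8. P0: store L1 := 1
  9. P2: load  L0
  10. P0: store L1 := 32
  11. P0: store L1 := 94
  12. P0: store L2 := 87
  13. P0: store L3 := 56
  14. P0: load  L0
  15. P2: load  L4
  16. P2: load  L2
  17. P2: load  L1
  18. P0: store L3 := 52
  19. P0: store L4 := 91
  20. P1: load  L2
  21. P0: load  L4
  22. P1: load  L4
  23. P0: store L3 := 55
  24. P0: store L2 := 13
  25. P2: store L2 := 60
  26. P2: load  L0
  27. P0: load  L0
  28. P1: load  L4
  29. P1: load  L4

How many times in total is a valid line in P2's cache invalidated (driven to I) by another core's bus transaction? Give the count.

invalidations = 3

[1] P0: load  L2 | P0:E(70), P1:I, P2:I | bus: BusRd
[2] P1: load  L3 | P0:I, P1:E(80), P2:I | bus: BusRd
[3] P1: store L1 := 66 | P0:I, P1:M(66), P2:I | bus: BusRdX
[4] P0: store L4 := 45 | P0:M(45), P1:I, P2:I | bus: BusRdX
[5] P0: load  L3 | P0:S(80), P1:S(80), P2:I | bus: BusRd
[6] P2: load  L3 | P0:S(80), P1:S(80), P2:S(80) | bus: BusRd
[7] P0: load  L2 | P0:E(70), P1:I, P2:I | bus: none
[8] P0: store L1 := 1 | P0:M(1), P1:I, P2:I | bus: BusRdX,Flush
[9] P2: load  L0 | P0:I, P1:I, P2:E(80) | bus: BusRd
[10] P0: store L1 := 32 | P0:M(32), P1:I, P2:I | bus: none
[11] P0: store L1 := 94 | P0:M(94), P1:I, P2:I | bus: none
[12] P0: store L2 := 87 | P0:M(87), P1:I, P2:I | bus: none
[13] P0: store L3 := 56 | P0:M(56), P1:I, P2:I | bus: BusUpgr
[14] P0: load  L0 | P0:S(80), P1:I, P2:S(80) | bus: BusRd
[15] P2: load  L4 | P0:S(45), P1:I, P2:S(45) | bus: BusRd,Flush
[16] P2: load  L2 | P0:S(87), P1:I, P2:S(87) | bus: BusRd,Flush
[17] P2: load  L1 | P0:S(94), P1:I, P2:S(94) | bus: BusRd,Flush
[18] P0: store L3 := 52 | P0:M(52), P1:I, P2:I | bus: none
[19] P0: store L4 := 91 | P0:M(91), P1:I, P2:I | bus: BusUpgr
[20] P1: load  L2 | P0:S(87), P1:S(87), P2:S(87) | bus: BusRd
[21] P0: load  L4 | P0:M(91), P1:I, P2:I | bus: none
[22] P1: load  L4 | P0:S(91), P1:S(91), P2:I | bus: BusRd,Flush
[23] P0: store L3 := 55 | P0:M(55), P1:I, P2:I | bus: none
[24] P0: store L2 := 13 | P0:M(13), P1:I, P2:I | bus: BusUpgr
[25] P2: store L2 := 60 | P0:I, P1:I, P2:M(60) | bus: BusRdX,Flush
[26] P2: load  L0 | P0:S(80), P1:I, P2:S(80) | bus: none
[27] P0: load  L0 | P0:S(80), P1:I, P2:S(80) | bus: none
[28] P1: load  L4 | P0:S(91), P1:S(91), P2:I | bus: none
[29] P1: load  L4 | P0:S(91), P1:S(91), P2:I | bus: none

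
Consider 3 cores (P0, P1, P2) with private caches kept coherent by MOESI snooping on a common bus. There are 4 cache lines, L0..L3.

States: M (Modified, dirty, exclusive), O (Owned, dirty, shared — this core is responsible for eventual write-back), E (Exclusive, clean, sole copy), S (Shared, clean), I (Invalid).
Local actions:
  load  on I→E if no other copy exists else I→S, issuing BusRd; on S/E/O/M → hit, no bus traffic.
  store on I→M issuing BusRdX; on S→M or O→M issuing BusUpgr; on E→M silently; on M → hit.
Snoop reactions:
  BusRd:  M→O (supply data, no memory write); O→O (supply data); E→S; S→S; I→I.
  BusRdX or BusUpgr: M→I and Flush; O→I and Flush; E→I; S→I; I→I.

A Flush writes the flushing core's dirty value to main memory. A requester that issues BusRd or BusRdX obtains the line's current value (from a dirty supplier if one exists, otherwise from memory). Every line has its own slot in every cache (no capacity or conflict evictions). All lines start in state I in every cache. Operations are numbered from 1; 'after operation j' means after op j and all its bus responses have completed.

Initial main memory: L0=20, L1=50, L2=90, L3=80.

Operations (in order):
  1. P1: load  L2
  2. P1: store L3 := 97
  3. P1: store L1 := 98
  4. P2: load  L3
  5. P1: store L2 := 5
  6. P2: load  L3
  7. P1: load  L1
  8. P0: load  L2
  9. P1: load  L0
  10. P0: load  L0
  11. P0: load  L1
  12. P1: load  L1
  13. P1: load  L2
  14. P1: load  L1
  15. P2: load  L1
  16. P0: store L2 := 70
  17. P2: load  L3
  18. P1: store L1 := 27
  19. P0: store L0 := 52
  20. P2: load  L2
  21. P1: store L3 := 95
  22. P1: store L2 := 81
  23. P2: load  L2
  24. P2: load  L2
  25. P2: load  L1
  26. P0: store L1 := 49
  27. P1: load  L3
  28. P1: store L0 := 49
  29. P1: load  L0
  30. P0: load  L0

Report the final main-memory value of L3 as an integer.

memory[L3] = 80

1. P1: load  L2  bus=[BusRd]  L2: P0=I P1=E P2=I  mem[L2]=90
2. P1: store L3 := 97  bus=[BusRdX]  L3: P0=I P1=M P2=I  mem[L3]=80
3. P1: store L1 := 98  bus=[BusRdX]  L1: P0=I P1=M P2=I  mem[L1]=50
4. P2: load  L3  bus=[BusRd]  L3: P0=I P1=O P2=S  mem[L3]=80
5. P1: store L2 := 5  bus=[-]  L2: P0=I P1=M P2=I  mem[L2]=90
6. P2: load  L3  bus=[-]  L3: P0=I P1=O P2=S  mem[L3]=80
7. P1: load  L1  bus=[-]  L1: P0=I P1=M P2=I  mem[L1]=50
8. P0: load  L2  bus=[BusRd]  L2: P0=S P1=O P2=I  mem[L2]=90
9. P1: load  L0  bus=[BusRd]  L0: P0=I P1=E P2=I  mem[L0]=20
10. P0: load  L0  bus=[BusRd]  L0: P0=S P1=S P2=I  mem[L0]=20
11. P0: load  L1  bus=[BusRd]  L1: P0=S P1=O P2=I  mem[L1]=50
12. P1: load  L1  bus=[-]  L1: P0=S P1=O P2=I  mem[L1]=50
13. P1: load  L2  bus=[-]  L2: P0=S P1=O P2=I  mem[L2]=90
14. P1: load  L1  bus=[-]  L1: P0=S P1=O P2=I  mem[L1]=50
15. P2: load  L1  bus=[BusRd]  L1: P0=S P1=O P2=S  mem[L1]=50
16. P0: store L2 := 70  bus=[BusUpgr,Flush]  L2: P0=M P1=I P2=I  mem[L2]=5
17. P2: load  L3  bus=[-]  L3: P0=I P1=O P2=S  mem[L3]=80
18. P1: store L1 := 27  bus=[BusUpgr]  L1: P0=I P1=M P2=I  mem[L1]=50
19. P0: store L0 := 52  bus=[BusUpgr]  L0: P0=M P1=I P2=I  mem[L0]=20
20. P2: load  L2  bus=[BusRd]  L2: P0=O P1=I P2=S  mem[L2]=5
21. P1: store L3 := 95  bus=[BusUpgr]  L3: P0=I P1=M P2=I  mem[L3]=80
22. P1: store L2 := 81  bus=[BusRdX,Flush]  L2: P0=I P1=M P2=I  mem[L2]=70
23. P2: load  L2  bus=[BusRd]  L2: P0=I P1=O P2=S  mem[L2]=70
24. P2: load  L2  bus=[-]  L2: P0=I P1=O P2=S  mem[L2]=70
25. P2: load  L1  bus=[BusRd]  L1: P0=I P1=O P2=S  mem[L1]=50
26. P0: store L1 := 49  bus=[BusRdX,Flush]  L1: P0=M P1=I P2=I  mem[L1]=27
27. P1: load  L3  bus=[-]  L3: P0=I P1=M P2=I  mem[L3]=80
28. P1: store L0 := 49  bus=[BusRdX,Flush]  L0: P0=I P1=M P2=I  mem[L0]=52
29. P1: load  L0  bus=[-]  L0: P0=I P1=M P2=I  mem[L0]=52
30. P0: load  L0  bus=[BusRd]  L0: P0=S P1=O P2=I  mem[L0]=52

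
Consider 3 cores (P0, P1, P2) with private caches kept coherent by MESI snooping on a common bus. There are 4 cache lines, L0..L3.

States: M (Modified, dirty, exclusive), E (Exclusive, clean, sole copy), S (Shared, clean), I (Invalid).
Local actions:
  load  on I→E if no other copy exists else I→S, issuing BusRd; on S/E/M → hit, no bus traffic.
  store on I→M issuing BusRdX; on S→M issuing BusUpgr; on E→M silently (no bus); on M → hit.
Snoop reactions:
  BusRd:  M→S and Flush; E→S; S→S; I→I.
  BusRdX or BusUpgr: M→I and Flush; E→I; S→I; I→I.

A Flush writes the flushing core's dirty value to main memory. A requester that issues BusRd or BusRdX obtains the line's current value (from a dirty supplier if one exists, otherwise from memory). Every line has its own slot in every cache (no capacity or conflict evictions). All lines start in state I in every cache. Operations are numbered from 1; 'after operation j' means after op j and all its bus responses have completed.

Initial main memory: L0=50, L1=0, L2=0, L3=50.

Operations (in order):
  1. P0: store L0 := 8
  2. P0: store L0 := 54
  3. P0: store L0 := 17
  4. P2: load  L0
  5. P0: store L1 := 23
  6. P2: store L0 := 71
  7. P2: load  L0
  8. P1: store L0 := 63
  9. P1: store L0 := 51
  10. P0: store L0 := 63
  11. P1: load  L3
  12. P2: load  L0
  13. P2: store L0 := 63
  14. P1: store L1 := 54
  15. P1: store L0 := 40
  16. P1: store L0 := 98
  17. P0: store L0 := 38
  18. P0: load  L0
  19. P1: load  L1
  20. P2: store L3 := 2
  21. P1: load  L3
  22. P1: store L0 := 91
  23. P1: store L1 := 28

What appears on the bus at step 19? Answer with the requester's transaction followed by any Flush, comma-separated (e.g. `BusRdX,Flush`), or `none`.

bus = none

1. P0: store L0 := 8  bus=[BusRdX]  L0: P0=M P1=I P2=I  mem[L0]=50
2. P0: store L0 := 54  bus=[-]  L0: P0=M P1=I P2=I  mem[L0]=50
3. P0: store L0 := 17  bus=[-]  L0: P0=M P1=I P2=I  mem[L0]=50
4. P2: load  L0  bus=[BusRd,Flush]  L0: P0=S P1=I P2=S  mem[L0]=17
5. P0: store L1 := 23  bus=[BusRdX]  L1: P0=M P1=I P2=I  mem[L1]=0
6. P2: store L0 := 71  bus=[BusUpgr]  L0: P0=I P1=I P2=M  mem[L0]=17
7. P2: load  L0  bus=[-]  L0: P0=I P1=I P2=M  mem[L0]=17
8. P1: store L0 := 63  bus=[BusRdX,Flush]  L0: P0=I P1=M P2=I  mem[L0]=71
9. P1: store L0 := 51  bus=[-]  L0: P0=I P1=M P2=I  mem[L0]=71
10. P0: store L0 := 63  bus=[BusRdX,Flush]  L0: P0=M P1=I P2=I  mem[L0]=51
11. P1: load  L3  bus=[BusRd]  L3: P0=I P1=E P2=I  mem[L3]=50
12. P2: load  L0  bus=[BusRd,Flush]  L0: P0=S P1=I P2=S  mem[L0]=63
13. P2: store L0 := 63  bus=[BusUpgr]  L0: P0=I P1=I P2=M  mem[L0]=63
14. P1: store L1 := 54  bus=[BusRdX,Flush]  L1: P0=I P1=M P2=I  mem[L1]=23
15. P1: store L0 := 40  bus=[BusRdX,Flush]  L0: P0=I P1=M P2=I  mem[L0]=63
16. P1: store L0 := 98  bus=[-]  L0: P0=I P1=M P2=I  mem[L0]=63
17. P0: store L0 := 38  bus=[BusRdX,Flush]  L0: P0=M P1=I P2=I  mem[L0]=98
18. P0: load  L0  bus=[-]  L0: P0=M P1=I P2=I  mem[L0]=98
19. P1: load  L1  bus=[-]  L1: P0=I P1=M P2=I  mem[L1]=23
20. P2: store L3 := 2  bus=[BusRdX]  L3: P0=I P1=I P2=M  mem[L3]=50
21. P1: load  L3  bus=[BusRd,Flush]  L3: P0=I P1=S P2=S  mem[L3]=2
22. P1: store L0 := 91  bus=[BusRdX,Flush]  L0: P0=I P1=M P2=I  mem[L0]=38
23. P1: store L1 := 28  bus=[-]  L1: P0=I P1=M P2=I  mem[L1]=23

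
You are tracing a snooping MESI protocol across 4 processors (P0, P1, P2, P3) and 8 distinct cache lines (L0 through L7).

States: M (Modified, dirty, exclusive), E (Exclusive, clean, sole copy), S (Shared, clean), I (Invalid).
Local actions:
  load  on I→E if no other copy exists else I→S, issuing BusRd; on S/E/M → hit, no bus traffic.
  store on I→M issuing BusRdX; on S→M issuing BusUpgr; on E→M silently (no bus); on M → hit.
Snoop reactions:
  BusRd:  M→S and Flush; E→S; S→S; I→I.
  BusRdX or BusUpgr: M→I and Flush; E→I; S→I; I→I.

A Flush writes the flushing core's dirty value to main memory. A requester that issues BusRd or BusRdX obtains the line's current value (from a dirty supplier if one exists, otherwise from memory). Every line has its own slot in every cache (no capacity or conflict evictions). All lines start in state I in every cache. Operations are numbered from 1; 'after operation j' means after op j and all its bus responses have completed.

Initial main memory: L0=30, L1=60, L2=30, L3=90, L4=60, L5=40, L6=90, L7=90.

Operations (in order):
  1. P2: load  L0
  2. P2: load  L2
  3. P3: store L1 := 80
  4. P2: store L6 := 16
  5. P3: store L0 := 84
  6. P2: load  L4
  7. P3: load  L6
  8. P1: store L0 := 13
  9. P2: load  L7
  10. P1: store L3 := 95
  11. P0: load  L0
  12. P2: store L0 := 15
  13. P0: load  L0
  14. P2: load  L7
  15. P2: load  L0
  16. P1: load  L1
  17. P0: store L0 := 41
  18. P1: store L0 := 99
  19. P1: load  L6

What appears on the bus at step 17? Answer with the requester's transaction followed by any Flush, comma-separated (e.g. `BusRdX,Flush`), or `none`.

1. P2: load  L0  bus=[BusRd]  L0: P0=I P1=I P2=E P3=I  mem[L0]=30
2. P2: load  L2  bus=[BusRd]  L2: P0=I P1=I P2=E P3=I  mem[L2]=30
3. P3: store L1 := 80  bus=[BusRdX]  L1: P0=I P1=I P2=I P3=M  mem[L1]=60
4. P2: store L6 := 16  bus=[BusRdX]  L6: P0=I P1=I P2=M P3=I  mem[L6]=90
5. P3: store L0 := 84  bus=[BusRdX]  L0: P0=I P1=I P2=I P3=M  mem[L0]=30
6. P2: load  L4  bus=[BusRd]  L4: P0=I P1=I P2=E P3=I  mem[L4]=60
7. P3: load  L6  bus=[BusRd,Flush]  L6: P0=I P1=I P2=S P3=S  mem[L6]=16
8. P1: store L0 := 13  bus=[BusRdX,Flush]  L0: P0=I P1=M P2=I P3=I  mem[L0]=84
9. P2: load  L7  bus=[BusRd]  L7: P0=I P1=I P2=E P3=I  mem[L7]=90
10. P1: store L3 := 95  bus=[BusRdX]  L3: P0=I P1=M P2=I P3=I  mem[L3]=90
11. P0: load  L0  bus=[BusRd,Flush]  L0: P0=S P1=S P2=I P3=I  mem[L0]=13
12. P2: store L0 := 15  bus=[BusRdX]  L0: P0=I P1=I P2=M P3=I  mem[L0]=13
13. P0: load  L0  bus=[BusRd,Flush]  L0: P0=S P1=I P2=S P3=I  mem[L0]=15
14. P2: load  L7  bus=[-]  L7: P0=I P1=I P2=E P3=I  mem[L7]=90
15. P2: load  L0  bus=[-]  L0: P0=S P1=I P2=S P3=I  mem[L0]=15
16. P1: load  L1  bus=[BusRd,Flush]  L1: P0=I P1=S P2=I P3=S  mem[L1]=80
17. P0: store L0 := 41  bus=[BusUpgr]  L0: P0=M P1=I P2=I P3=I  mem[L0]=15
18. P1: store L0 := 99  bus=[BusRdX,Flush]  L0: P0=I P1=M P2=I P3=I  mem[L0]=41
19. P1: load  L6  bus=[BusRd]  L6: P0=I P1=S P2=S P3=S  mem[L6]=16

bus = BusUpgr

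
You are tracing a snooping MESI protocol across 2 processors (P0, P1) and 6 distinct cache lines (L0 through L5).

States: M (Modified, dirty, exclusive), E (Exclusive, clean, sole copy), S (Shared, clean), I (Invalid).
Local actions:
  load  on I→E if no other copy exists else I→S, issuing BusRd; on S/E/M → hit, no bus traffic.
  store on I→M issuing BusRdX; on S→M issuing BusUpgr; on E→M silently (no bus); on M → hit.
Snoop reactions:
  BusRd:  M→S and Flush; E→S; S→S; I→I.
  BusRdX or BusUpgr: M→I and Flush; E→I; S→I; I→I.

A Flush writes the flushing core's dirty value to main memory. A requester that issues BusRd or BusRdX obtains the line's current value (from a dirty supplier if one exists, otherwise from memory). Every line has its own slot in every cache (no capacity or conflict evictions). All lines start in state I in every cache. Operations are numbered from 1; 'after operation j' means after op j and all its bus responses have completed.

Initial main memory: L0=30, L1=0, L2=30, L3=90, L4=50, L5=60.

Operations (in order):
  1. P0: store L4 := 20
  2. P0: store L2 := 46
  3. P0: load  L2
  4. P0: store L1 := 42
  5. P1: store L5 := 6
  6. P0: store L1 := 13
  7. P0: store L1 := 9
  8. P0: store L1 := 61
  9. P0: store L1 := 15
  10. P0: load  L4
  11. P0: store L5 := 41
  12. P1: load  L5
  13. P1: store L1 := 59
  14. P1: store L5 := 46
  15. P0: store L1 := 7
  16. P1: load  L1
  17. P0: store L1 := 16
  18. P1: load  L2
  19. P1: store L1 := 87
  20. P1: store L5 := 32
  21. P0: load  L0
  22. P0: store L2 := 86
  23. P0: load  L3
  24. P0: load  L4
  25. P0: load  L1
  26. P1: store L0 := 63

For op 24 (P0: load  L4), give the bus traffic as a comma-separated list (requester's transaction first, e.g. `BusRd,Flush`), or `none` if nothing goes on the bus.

1. P0: store L4 := 20  bus=[BusRdX]  L4: P0=M P1=I  mem[L4]=50
2. P0: store L2 := 46  bus=[BusRdX]  L2: P0=M P1=I  mem[L2]=30
3. P0: load  L2  bus=[-]  L2: P0=M P1=I  mem[L2]=30
4. P0: store L1 := 42  bus=[BusRdX]  L1: P0=M P1=I  mem[L1]=0
5. P1: store L5 := 6  bus=[BusRdX]  L5: P0=I P1=M  mem[L5]=60
6. P0: store L1 := 13  bus=[-]  L1: P0=M P1=I  mem[L1]=0
7. P0: store L1 := 9  bus=[-]  L1: P0=M P1=I  mem[L1]=0
8. P0: store L1 := 61  bus=[-]  L1: P0=M P1=I  mem[L1]=0
9. P0: store L1 := 15  bus=[-]  L1: P0=M P1=I  mem[L1]=0
10. P0: load  L4  bus=[-]  L4: P0=M P1=I  mem[L4]=50
11. P0: store L5 := 41  bus=[BusRdX,Flush]  L5: P0=M P1=I  mem[L5]=6
12. P1: load  L5  bus=[BusRd,Flush]  L5: P0=S P1=S  mem[L5]=41
13. P1: store L1 := 59  bus=[BusRdX,Flush]  L1: P0=I P1=M  mem[L1]=15
14. P1: store L5 := 46  bus=[BusUpgr]  L5: P0=I P1=M  mem[L5]=41
15. P0: store L1 := 7  bus=[BusRdX,Flush]  L1: P0=M P1=I  mem[L1]=59
16. P1: load  L1  bus=[BusRd,Flush]  L1: P0=S P1=S  mem[L1]=7
17. P0: store L1 := 16  bus=[BusUpgr]  L1: P0=M P1=I  mem[L1]=7
18. P1: load  L2  bus=[BusRd,Flush]  L2: P0=S P1=S  mem[L2]=46
19. P1: store L1 := 87  bus=[BusRdX,Flush]  L1: P0=I P1=M  mem[L1]=16
20. P1: store L5 := 32  bus=[-]  L5: P0=I P1=M  mem[L5]=41
21. P0: load  L0  bus=[BusRd]  L0: P0=E P1=I  mem[L0]=30
22. P0: store L2 := 86  bus=[BusUpgr]  L2: P0=M P1=I  mem[L2]=46
23. P0: load  L3  bus=[BusRd]  L3: P0=E P1=I  mem[L3]=90
24. P0: load  L4  bus=[-]  L4: P0=M P1=I  mem[L4]=50
25. P0: load  L1  bus=[BusRd,Flush]  L1: P0=S P1=S  mem[L1]=87
26. P1: store L0 := 63  bus=[BusRdX]  L0: P0=I P1=M  mem[L0]=30

bus = none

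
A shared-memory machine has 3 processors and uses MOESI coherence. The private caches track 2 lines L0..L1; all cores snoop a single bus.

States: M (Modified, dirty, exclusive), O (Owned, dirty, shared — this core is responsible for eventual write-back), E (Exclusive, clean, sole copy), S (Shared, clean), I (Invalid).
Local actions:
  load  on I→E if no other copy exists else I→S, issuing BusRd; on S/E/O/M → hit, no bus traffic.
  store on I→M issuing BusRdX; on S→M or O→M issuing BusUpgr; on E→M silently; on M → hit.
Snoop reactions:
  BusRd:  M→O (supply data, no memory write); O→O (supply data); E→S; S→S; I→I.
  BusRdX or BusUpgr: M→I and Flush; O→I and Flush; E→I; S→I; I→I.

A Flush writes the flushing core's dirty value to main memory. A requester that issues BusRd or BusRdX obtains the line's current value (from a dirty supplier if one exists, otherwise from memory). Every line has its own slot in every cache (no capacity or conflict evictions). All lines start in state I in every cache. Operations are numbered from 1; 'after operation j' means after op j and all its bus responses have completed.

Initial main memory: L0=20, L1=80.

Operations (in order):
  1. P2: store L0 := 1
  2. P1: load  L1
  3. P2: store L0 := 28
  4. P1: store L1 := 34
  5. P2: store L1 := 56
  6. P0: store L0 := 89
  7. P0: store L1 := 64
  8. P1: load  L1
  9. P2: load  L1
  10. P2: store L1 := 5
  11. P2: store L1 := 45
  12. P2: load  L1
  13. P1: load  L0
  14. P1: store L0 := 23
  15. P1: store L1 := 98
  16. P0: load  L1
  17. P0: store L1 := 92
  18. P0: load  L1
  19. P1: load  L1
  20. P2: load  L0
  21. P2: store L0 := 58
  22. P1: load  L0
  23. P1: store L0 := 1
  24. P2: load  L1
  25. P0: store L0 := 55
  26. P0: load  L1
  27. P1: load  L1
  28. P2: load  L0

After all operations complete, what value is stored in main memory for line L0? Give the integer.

1. P2: store L0 := 1  bus=[BusRdX]  L0: P0=I P1=I P2=M  mem[L0]=20
2. P1: load  L1  bus=[BusRd]  L1: P0=I P1=E P2=I  mem[L1]=80
3. P2: store L0 := 28  bus=[-]  L0: P0=I P1=I P2=M  mem[L0]=20
4. P1: store L1 := 34  bus=[-]  L1: P0=I P1=M P2=I  mem[L1]=80
5. P2: store L1 := 56  bus=[BusRdX,Flush]  L1: P0=I P1=I P2=M  mem[L1]=34
6. P0: store L0 := 89  bus=[BusRdX,Flush]  L0: P0=M P1=I P2=I  mem[L0]=28
7. P0: store L1 := 64  bus=[BusRdX,Flush]  L1: P0=M P1=I P2=I  mem[L1]=56
8. P1: load  L1  bus=[BusRd]  L1: P0=O P1=S P2=I  mem[L1]=56
9. P2: load  L1  bus=[BusRd]  L1: P0=O P1=S P2=S  mem[L1]=56
10. P2: store L1 := 5  bus=[BusUpgr,Flush]  L1: P0=I P1=I P2=M  mem[L1]=64
11. P2: store L1 := 45  bus=[-]  L1: P0=I P1=I P2=M  mem[L1]=64
12. P2: load  L1  bus=[-]  L1: P0=I P1=I P2=M  mem[L1]=64
13. P1: load  L0  bus=[BusRd]  L0: P0=O P1=S P2=I  mem[L0]=28
14. P1: store L0 := 23  bus=[BusUpgr,Flush]  L0: P0=I P1=M P2=I  mem[L0]=89
15. P1: store L1 := 98  bus=[BusRdX,Flush]  L1: P0=I P1=M P2=I  mem[L1]=45
16. P0: load  L1  bus=[BusRd]  L1: P0=S P1=O P2=I  mem[L1]=45
17. P0: store L1 := 92  bus=[BusUpgr,Flush]  L1: P0=M P1=I P2=I  mem[L1]=98
18. P0: load  L1  bus=[-]  L1: P0=M P1=I P2=I  mem[L1]=98
19. P1: load  L1  bus=[BusRd]  L1: P0=O P1=S P2=I  mem[L1]=98
20. P2: load  L0  bus=[BusRd]  L0: P0=I P1=O P2=S  mem[L0]=89
21. P2: store L0 := 58  bus=[BusUpgr,Flush]  L0: P0=I P1=I P2=M  mem[L0]=23
22. P1: load  L0  bus=[BusRd]  L0: P0=I P1=S P2=O  mem[L0]=23
23. P1: store L0 := 1  bus=[BusUpgr,Flush]  L0: P0=I P1=M P2=I  mem[L0]=58
24. P2: load  L1  bus=[BusRd]  L1: P0=O P1=S P2=S  mem[L1]=98
25. P0: store L0 := 55  bus=[BusRdX,Flush]  L0: P0=M P1=I P2=I  mem[L0]=1
26. P0: load  L1  bus=[-]  L1: P0=O P1=S P2=S  mem[L1]=98
27. P1: load  L1  bus=[-]  L1: P0=O P1=S P2=S  mem[L1]=98
28. P2: load  L0  bus=[BusRd]  L0: P0=O P1=I P2=S  mem[L0]=1

memory[L0] = 1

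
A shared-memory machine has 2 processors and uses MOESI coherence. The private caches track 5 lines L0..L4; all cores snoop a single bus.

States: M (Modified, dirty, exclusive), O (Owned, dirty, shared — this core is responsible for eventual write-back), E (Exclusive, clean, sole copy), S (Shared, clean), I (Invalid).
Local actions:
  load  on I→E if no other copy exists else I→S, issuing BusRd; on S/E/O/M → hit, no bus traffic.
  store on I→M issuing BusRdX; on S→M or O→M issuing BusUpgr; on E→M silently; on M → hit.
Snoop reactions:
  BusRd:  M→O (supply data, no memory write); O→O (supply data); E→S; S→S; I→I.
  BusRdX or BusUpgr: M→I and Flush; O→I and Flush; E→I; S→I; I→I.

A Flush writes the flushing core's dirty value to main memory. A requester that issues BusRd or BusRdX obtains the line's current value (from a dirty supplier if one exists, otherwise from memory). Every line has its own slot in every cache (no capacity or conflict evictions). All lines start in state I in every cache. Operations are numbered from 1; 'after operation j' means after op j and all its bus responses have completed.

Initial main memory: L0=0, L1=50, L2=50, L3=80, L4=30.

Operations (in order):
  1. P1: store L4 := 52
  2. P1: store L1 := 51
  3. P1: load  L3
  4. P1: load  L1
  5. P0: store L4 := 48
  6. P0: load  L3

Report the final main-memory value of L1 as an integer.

step 1: P1: store L4 := 52  ⟶  IM  (L4)  txn=BusRdX  M[L4]=30
step 2: P1: store L1 := 51  ⟶  IM  (L1)  txn=BusRdX  M[L1]=50
step 3: P1: load  L3  ⟶  IE  (L3)  txn=BusRd  M[L3]=80
step 4: P1: load  L1  ⟶  IM  (L1)  txn=∅  M[L1]=50
step 5: P0: store L4 := 48  ⟶  MI  (L4)  txn=BusRdX+Flush  M[L4]=52
step 6: P0: load  L3  ⟶  SS  (L3)  txn=BusRd  M[L3]=80

memory[L1] = 50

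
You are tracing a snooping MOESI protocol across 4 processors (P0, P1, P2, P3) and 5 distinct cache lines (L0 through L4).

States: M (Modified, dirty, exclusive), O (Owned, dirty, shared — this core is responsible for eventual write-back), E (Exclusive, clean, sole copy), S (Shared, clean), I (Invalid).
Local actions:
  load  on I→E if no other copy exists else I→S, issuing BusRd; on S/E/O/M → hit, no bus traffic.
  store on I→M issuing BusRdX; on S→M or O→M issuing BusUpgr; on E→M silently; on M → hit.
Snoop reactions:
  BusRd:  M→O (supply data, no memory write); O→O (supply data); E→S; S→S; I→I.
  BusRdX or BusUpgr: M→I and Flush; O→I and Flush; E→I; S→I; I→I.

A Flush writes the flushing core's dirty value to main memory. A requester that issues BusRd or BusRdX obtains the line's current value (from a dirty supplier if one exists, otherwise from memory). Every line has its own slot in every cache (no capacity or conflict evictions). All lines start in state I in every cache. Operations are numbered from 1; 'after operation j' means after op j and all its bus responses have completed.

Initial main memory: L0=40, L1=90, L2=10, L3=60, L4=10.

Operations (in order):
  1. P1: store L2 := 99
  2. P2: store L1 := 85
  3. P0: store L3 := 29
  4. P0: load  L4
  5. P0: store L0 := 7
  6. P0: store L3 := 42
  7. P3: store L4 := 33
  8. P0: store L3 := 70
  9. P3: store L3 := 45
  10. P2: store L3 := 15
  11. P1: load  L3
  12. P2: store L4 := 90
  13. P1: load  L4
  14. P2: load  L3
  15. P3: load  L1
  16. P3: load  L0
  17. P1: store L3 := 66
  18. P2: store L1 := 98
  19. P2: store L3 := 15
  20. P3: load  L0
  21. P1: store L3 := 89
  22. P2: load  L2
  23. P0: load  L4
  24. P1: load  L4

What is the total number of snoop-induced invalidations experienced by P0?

step 1: P1: store L2 := 99  ⟶  IMII  (L2)  txn=BusRdX  M[L2]=10
step 2: P2: store L1 := 85  ⟶  IIMI  (L1)  txn=BusRdX  M[L1]=90
step 3: P0: store L3 := 29  ⟶  MIII  (L3)  txn=BusRdX  M[L3]=60
step 4: P0: load  L4  ⟶  EIII  (L4)  txn=BusRd  M[L4]=10
step 5: P0: store L0 := 7  ⟶  MIII  (L0)  txn=BusRdX  M[L0]=40
step 6: P0: store L3 := 42  ⟶  MIII  (L3)  txn=∅  M[L3]=60
step 7: P3: store L4 := 33  ⟶  IIIM  (L4)  txn=BusRdX  M[L4]=10
step 8: P0: store L3 := 70  ⟶  MIII  (L3)  txn=∅  M[L3]=60
step 9: P3: store L3 := 45  ⟶  IIIM  (L3)  txn=BusRdX+Flush  M[L3]=70
step 10: P2: store L3 := 15  ⟶  IIMI  (L3)  txn=BusRdX+Flush  M[L3]=45
step 11: P1: load  L3  ⟶  ISOI  (L3)  txn=BusRd  M[L3]=45
step 12: P2: store L4 := 90  ⟶  IIMI  (L4)  txn=BusRdX+Flush  M[L4]=33
step 13: P1: load  L4  ⟶  ISOI  (L4)  txn=BusRd  M[L4]=33
step 14: P2: load  L3  ⟶  ISOI  (L3)  txn=∅  M[L3]=45
step 15: P3: load  L1  ⟶  IIOS  (L1)  txn=BusRd  M[L1]=90
step 16: P3: load  L0  ⟶  OIIS  (L0)  txn=BusRd  M[L0]=40
step 17: P1: store L3 := 66  ⟶  IMII  (L3)  txn=BusUpgr+Flush  M[L3]=15
step 18: P2: store L1 := 98  ⟶  IIMI  (L1)  txn=BusUpgr  M[L1]=90
step 19: P2: store L3 := 15  ⟶  IIMI  (L3)  txn=BusRdX+Flush  M[L3]=66
step 20: P3: load  L0  ⟶  OIIS  (L0)  txn=∅  M[L0]=40
step 21: P1: store L3 := 89  ⟶  IMII  (L3)  txn=BusRdX+Flush  M[L3]=15
step 22: P2: load  L2  ⟶  IOSI  (L2)  txn=BusRd  M[L2]=10
step 23: P0: load  L4  ⟶  SSOI  (L4)  txn=BusRd  M[L4]=33
step 24: P1: load  L4  ⟶  SSOI  (L4)  txn=∅  M[L4]=33

invalidations = 2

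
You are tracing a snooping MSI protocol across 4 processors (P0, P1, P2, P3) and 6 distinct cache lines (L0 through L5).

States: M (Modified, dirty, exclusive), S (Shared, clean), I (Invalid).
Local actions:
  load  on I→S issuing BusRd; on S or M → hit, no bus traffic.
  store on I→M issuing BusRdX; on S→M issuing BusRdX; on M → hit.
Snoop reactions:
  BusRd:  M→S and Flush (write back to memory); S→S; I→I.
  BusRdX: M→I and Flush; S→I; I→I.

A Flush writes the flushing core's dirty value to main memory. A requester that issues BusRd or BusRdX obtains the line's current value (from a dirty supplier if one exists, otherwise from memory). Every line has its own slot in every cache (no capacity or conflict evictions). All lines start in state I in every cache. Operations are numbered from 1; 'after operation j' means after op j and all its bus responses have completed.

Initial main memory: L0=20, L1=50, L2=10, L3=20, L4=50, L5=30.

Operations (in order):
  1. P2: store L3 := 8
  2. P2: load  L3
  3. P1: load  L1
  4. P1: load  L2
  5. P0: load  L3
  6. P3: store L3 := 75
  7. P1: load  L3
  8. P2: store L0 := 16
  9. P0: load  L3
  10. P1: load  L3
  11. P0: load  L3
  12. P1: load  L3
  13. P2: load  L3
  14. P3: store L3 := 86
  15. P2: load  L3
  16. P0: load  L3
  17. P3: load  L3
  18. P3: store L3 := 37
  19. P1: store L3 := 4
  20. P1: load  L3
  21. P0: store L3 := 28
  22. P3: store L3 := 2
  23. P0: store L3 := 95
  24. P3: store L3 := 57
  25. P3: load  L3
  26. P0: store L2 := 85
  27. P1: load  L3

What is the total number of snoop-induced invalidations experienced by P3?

[1] P2: store L3 := 8 | P0:I, P1:I, P2:M(8), P3:I | bus: BusRdX
[2] P2: load  L3 | P0:I, P1:I, P2:M(8), P3:I | bus: none
[3] P1: load  L1 | P0:I, P1:S(50), P2:I, P3:I | bus: BusRd
[4] P1: load  L2 | P0:I, P1:S(10), P2:I, P3:I | bus: BusRd
[5] P0: load  L3 | P0:S(8), P1:I, P2:S(8), P3:I | bus: BusRd,Flush
[6] P3: store L3 := 75 | P0:I, P1:I, P2:I, P3:M(75) | bus: BusRdX
[7] P1: load  L3 | P0:I, P1:S(75), P2:I, P3:S(75) | bus: BusRd,Flush
[8] P2: store L0 := 16 | P0:I, P1:I, P2:M(16), P3:I | bus: BusRdX
[9] P0: load  L3 | P0:S(75), P1:S(75), P2:I, P3:S(75) | bus: BusRd
[10] P1: load  L3 | P0:S(75), P1:S(75), P2:I, P3:S(75) | bus: none
[11] P0: load  L3 | P0:S(75), P1:S(75), P2:I, P3:S(75) | bus: none
[12] P1: load  L3 | P0:S(75), P1:S(75), P2:I, P3:S(75) | bus: none
[13] P2: load  L3 | P0:S(75), P1:S(75), P2:S(75), P3:S(75) | bus: BusRd
[14] P3: store L3 := 86 | P0:I, P1:I, P2:I, P3:M(86) | bus: BusRdX
[15] P2: load  L3 | P0:I, P1:I, P2:S(86), P3:S(86) | bus: BusRd,Flush
[16] P0: load  L3 | P0:S(86), P1:I, P2:S(86), P3:S(86) | bus: BusRd
[17] P3: load  L3 | P0:S(86), P1:I, P2:S(86), P3:S(86) | bus: none
[18] P3: store L3 := 37 | P0:I, P1:I, P2:I, P3:M(37) | bus: BusRdX
[19] P1: store L3 := 4 | P0:I, P1:M(4), P2:I, P3:I | bus: BusRdX,Flush
[20] P1: load  L3 | P0:I, P1:M(4), P2:I, P3:I | bus: none
[21] P0: store L3 := 28 | P0:M(28), P1:I, P2:I, P3:I | bus: BusRdX,Flush
[22] P3: store L3 := 2 | P0:I, P1:I, P2:I, P3:M(2) | bus: BusRdX,Flush
[23] P0: store L3 := 95 | P0:M(95), P1:I, P2:I, P3:I | bus: BusRdX,Flush
[24] P3: store L3 := 57 | P0:I, P1:I, P2:I, P3:M(57) | bus: BusRdX,Flush
[25] P3: load  L3 | P0:I, P1:I, P2:I, P3:M(57) | bus: none
[26] P0: store L2 := 85 | P0:M(85), P1:I, P2:I, P3:I | bus: BusRdX
[27] P1: load  L3 | P0:I, P1:S(57), P2:I, P3:S(57) | bus: BusRd,Flush

invalidations = 2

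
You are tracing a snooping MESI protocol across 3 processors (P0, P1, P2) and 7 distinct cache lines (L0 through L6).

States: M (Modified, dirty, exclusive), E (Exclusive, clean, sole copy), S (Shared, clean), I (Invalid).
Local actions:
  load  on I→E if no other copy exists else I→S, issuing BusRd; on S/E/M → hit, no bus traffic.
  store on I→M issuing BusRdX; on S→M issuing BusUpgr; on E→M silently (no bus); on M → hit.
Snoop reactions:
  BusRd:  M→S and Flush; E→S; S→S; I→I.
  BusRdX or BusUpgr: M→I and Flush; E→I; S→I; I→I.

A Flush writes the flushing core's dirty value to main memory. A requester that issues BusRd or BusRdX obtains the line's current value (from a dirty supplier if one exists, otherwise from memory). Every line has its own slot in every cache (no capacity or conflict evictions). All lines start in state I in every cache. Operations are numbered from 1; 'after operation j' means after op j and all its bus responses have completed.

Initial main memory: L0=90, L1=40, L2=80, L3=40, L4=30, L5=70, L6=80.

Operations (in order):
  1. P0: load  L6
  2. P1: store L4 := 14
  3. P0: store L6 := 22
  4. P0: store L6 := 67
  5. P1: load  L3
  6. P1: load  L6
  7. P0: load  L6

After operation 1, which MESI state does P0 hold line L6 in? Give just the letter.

step 1: P0: load  L6  ⟶  EII  (L6)  txn=BusRd  M[L6]=80
step 2: P1: store L4 := 14  ⟶  IMI  (L4)  txn=BusRdX  M[L4]=30
step 3: P0: store L6 := 22  ⟶  MII  (L6)  txn=∅  M[L6]=80
step 4: P0: store L6 := 67  ⟶  MII  (L6)  txn=∅  M[L6]=80
step 5: P1: load  L3  ⟶  IEI  (L3)  txn=BusRd  M[L3]=40
step 6: P1: load  L6  ⟶  SSI  (L6)  txn=BusRd+Flush  M[L6]=67
step 7: P0: load  L6  ⟶  SSI  (L6)  txn=∅  M[L6]=67

state = E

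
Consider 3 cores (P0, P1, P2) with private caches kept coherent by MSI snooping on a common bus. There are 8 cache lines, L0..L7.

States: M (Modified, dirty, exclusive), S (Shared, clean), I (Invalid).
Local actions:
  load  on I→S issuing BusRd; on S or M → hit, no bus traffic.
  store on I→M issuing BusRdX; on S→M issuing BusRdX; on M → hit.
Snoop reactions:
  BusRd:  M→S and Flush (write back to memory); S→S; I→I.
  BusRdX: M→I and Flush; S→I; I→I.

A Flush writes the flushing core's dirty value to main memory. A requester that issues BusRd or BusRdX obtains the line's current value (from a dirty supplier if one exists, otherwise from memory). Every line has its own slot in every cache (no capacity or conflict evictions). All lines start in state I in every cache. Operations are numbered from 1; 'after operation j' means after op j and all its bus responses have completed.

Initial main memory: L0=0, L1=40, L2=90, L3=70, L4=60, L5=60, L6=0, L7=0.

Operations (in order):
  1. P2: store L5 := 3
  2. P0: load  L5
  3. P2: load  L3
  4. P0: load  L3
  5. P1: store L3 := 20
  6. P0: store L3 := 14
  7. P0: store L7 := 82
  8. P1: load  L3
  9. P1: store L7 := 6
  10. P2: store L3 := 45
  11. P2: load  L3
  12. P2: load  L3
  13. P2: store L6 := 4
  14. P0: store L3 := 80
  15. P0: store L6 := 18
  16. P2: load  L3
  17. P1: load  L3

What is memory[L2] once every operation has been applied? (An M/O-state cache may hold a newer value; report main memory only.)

1. P2: store L5 := 3  bus=[BusRdX]  L5: P0=I P1=I P2=M  mem[L5]=60
2. P0: load  L5  bus=[BusRd,Flush]  L5: P0=S P1=I P2=S  mem[L5]=3
3. P2: load  L3  bus=[BusRd]  L3: P0=I P1=I P2=S  mem[L3]=70
4. P0: load  L3  bus=[BusRd]  L3: P0=S P1=I P2=S  mem[L3]=70
5. P1: store L3 := 20  bus=[BusRdX]  L3: P0=I P1=M P2=I  mem[L3]=70
6. P0: store L3 := 14  bus=[BusRdX,Flush]  L3: P0=M P1=I P2=I  mem[L3]=20
7. P0: store L7 := 82  bus=[BusRdX]  L7: P0=M P1=I P2=I  mem[L7]=0
8. P1: load  L3  bus=[BusRd,Flush]  L3: P0=S P1=S P2=I  mem[L3]=14
9. P1: store L7 := 6  bus=[BusRdX,Flush]  L7: P0=I P1=M P2=I  mem[L7]=82
10. P2: store L3 := 45  bus=[BusRdX]  L3: P0=I P1=I P2=M  mem[L3]=14
11. P2: load  L3  bus=[-]  L3: P0=I P1=I P2=M  mem[L3]=14
12. P2: load  L3  bus=[-]  L3: P0=I P1=I P2=M  mem[L3]=14
13. P2: store L6 := 4  bus=[BusRdX]  L6: P0=I P1=I P2=M  mem[L6]=0
14. P0: store L3 := 80  bus=[BusRdX,Flush]  L3: P0=M P1=I P2=I  mem[L3]=45
15. P0: store L6 := 18  bus=[BusRdX,Flush]  L6: P0=M P1=I P2=I  mem[L6]=4
16. P2: load  L3  bus=[BusRd,Flush]  L3: P0=S P1=I P2=S  mem[L3]=80
17. P1: load  L3  bus=[BusRd]  L3: P0=S P1=S P2=S  mem[L3]=80

memory[L2] = 90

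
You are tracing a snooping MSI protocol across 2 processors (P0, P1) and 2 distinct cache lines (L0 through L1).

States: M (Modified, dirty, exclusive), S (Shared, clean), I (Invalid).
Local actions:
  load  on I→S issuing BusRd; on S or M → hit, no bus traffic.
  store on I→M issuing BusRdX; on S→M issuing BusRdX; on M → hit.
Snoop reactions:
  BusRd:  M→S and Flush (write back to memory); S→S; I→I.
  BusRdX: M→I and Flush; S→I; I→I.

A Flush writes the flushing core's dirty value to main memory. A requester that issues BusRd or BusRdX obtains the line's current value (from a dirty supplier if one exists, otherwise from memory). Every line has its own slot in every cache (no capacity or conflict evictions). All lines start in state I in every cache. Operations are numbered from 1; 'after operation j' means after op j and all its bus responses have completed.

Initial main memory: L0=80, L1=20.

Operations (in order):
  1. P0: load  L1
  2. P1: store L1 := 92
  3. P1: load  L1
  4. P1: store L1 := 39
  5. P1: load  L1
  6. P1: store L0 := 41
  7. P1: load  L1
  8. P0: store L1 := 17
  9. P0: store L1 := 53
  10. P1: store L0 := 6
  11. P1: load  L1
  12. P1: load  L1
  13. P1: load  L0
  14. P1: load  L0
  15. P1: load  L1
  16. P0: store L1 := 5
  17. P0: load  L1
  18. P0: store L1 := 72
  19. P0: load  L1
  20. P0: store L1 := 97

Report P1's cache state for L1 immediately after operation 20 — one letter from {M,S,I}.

state = I

1. P0: load  L1  bus=[BusRd]  L1: P0=S P1=I  mem[L1]=20
2. P1: store L1 := 92  bus=[BusRdX]  L1: P0=I P1=M  mem[L1]=20
3. P1: load  L1  bus=[-]  L1: P0=I P1=M  mem[L1]=20
4. P1: store L1 := 39  bus=[-]  L1: P0=I P1=M  mem[L1]=20
5. P1: load  L1  bus=[-]  L1: P0=I P1=M  mem[L1]=20
6. P1: store L0 := 41  bus=[BusRdX]  L0: P0=I P1=M  mem[L0]=80
7. P1: load  L1  bus=[-]  L1: P0=I P1=M  mem[L1]=20
8. P0: store L1 := 17  bus=[BusRdX,Flush]  L1: P0=M P1=I  mem[L1]=39
9. P0: store L1 := 53  bus=[-]  L1: P0=M P1=I  mem[L1]=39
10. P1: store L0 := 6  bus=[-]  L0: P0=I P1=M  mem[L0]=80
11. P1: load  L1  bus=[BusRd,Flush]  L1: P0=S P1=S  mem[L1]=53
12. P1: load  L1  bus=[-]  L1: P0=S P1=S  mem[L1]=53
13. P1: load  L0  bus=[-]  L0: P0=I P1=M  mem[L0]=80
14. P1: load  L0  bus=[-]  L0: P0=I P1=M  mem[L0]=80
15. P1: load  L1  bus=[-]  L1: P0=S P1=S  mem[L1]=53
16. P0: store L1 := 5  bus=[BusRdX]  L1: P0=M P1=I  mem[L1]=53
17. P0: load  L1  bus=[-]  L1: P0=M P1=I  mem[L1]=53
18. P0: store L1 := 72  bus=[-]  L1: P0=M P1=I  mem[L1]=53
19. P0: load  L1  bus=[-]  L1: P0=M P1=I  mem[L1]=53
20. P0: store L1 := 97  bus=[-]  L1: P0=M P1=I  mem[L1]=53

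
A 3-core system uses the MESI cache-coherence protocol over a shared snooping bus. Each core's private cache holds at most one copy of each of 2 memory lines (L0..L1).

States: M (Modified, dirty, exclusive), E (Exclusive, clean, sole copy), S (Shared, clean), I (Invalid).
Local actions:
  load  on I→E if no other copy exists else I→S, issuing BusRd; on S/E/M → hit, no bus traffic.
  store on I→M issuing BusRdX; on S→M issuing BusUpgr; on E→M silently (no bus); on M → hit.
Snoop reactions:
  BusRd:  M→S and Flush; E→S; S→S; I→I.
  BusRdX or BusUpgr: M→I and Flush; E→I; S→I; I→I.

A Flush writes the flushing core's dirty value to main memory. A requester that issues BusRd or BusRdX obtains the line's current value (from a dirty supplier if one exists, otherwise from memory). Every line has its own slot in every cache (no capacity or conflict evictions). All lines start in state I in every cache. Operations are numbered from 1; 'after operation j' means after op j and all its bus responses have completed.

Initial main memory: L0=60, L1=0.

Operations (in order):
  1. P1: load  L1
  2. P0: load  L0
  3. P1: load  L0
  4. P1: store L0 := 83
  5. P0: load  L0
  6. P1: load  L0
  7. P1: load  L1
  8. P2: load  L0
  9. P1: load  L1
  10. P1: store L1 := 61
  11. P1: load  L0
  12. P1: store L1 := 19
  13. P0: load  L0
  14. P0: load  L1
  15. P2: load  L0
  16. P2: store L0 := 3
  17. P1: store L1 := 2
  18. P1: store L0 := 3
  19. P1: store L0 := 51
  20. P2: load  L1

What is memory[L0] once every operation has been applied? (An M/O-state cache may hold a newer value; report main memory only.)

step 1: P1: load  L1  ⟶  IEI  (L1)  txn=BusRd  M[L1]=0
step 2: P0: load  L0  ⟶  EII  (L0)  txn=BusRd  M[L0]=60
step 3: P1: load  L0  ⟶  SSI  (L0)  txn=BusRd  M[L0]=60
step 4: P1: store L0 := 83  ⟶  IMI  (L0)  txn=BusUpgr  M[L0]=60
step 5: P0: load  L0  ⟶  SSI  (L0)  txn=BusRd+Flush  M[L0]=83
step 6: P1: load  L0  ⟶  SSI  (L0)  txn=∅  M[L0]=83
step 7: P1: load  L1  ⟶  IEI  (L1)  txn=∅  M[L1]=0
step 8: P2: load  L0  ⟶  SSS  (L0)  txn=BusRd  M[L0]=83
step 9: P1: load  L1  ⟶  IEI  (L1)  txn=∅  M[L1]=0
step 10: P1: store L1 := 61  ⟶  IMI  (L1)  txn=∅  M[L1]=0
step 11: P1: load  L0  ⟶  SSS  (L0)  txn=∅  M[L0]=83
step 12: P1: store L1 := 19  ⟶  IMI  (L1)  txn=∅  M[L1]=0
step 13: P0: load  L0  ⟶  SSS  (L0)  txn=∅  M[L0]=83
step 14: P0: load  L1  ⟶  SSI  (L1)  txn=BusRd+Flush  M[L1]=19
step 15: P2: load  L0  ⟶  SSS  (L0)  txn=∅  M[L0]=83
step 16: P2: store L0 := 3  ⟶  IIM  (L0)  txn=BusUpgr  M[L0]=83
step 17: P1: store L1 := 2  ⟶  IMI  (L1)  txn=BusUpgr  M[L1]=19
step 18: P1: store L0 := 3  ⟶  IMI  (L0)  txn=BusRdX+Flush  M[L0]=3
step 19: P1: store L0 := 51  ⟶  IMI  (L0)  txn=∅  M[L0]=3
step 20: P2: load  L1  ⟶  ISS  (L1)  txn=BusRd+Flush  M[L1]=2

memory[L0] = 3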